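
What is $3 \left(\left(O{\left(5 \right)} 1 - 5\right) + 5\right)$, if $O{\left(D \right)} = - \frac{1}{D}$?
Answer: $- \frac{3}{5} \approx -0.6$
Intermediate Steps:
$3 \left(\left(O{\left(5 \right)} 1 - 5\right) + 5\right) = 3 \left(\left(- \frac{1}{5} \cdot 1 - 5\right) + 5\right) = 3 \left(\left(\left(-1\right) \frac{1}{5} \cdot 1 - 5\right) + 5\right) = 3 \left(\left(\left(- \frac{1}{5}\right) 1 - 5\right) + 5\right) = 3 \left(\left(- \frac{1}{5} - 5\right) + 5\right) = 3 \left(- \frac{26}{5} + 5\right) = 3 \left(- \frac{1}{5}\right) = - \frac{3}{5}$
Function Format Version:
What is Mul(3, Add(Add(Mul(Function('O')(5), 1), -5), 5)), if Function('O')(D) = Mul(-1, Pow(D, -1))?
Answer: Rational(-3, 5) ≈ -0.60000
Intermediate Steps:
Mul(3, Add(Add(Mul(Function('O')(5), 1), -5), 5)) = Mul(3, Add(Add(Mul(Mul(-1, Pow(5, -1)), 1), -5), 5)) = Mul(3, Add(Add(Mul(Mul(-1, Rational(1, 5)), 1), -5), 5)) = Mul(3, Add(Add(Mul(Rational(-1, 5), 1), -5), 5)) = Mul(3, Add(Add(Rational(-1, 5), -5), 5)) = Mul(3, Add(Rational(-26, 5), 5)) = Mul(3, Rational(-1, 5)) = Rational(-3, 5)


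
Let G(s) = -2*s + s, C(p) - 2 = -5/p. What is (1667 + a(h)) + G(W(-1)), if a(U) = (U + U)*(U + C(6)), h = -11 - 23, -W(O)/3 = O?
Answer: 11690/3 ≈ 3896.7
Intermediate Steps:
W(O) = -3*O
C(p) = 2 - 5/p
h = -34
G(s) = -s
a(U) = 2*U*(7/6 + U) (a(U) = (U + U)*(U + (2 - 5/6)) = (2*U)*(U + (2 - 5*⅙)) = (2*U)*(U + (2 - ⅚)) = (2*U)*(U + 7/6) = (2*U)*(7/6 + U) = 2*U*(7/6 + U))
(1667 + a(h)) + G(W(-1)) = (1667 + (⅓)*(-34)*(7 + 6*(-34))) - (-3)*(-1) = (1667 + (⅓)*(-34)*(7 - 204)) - 1*3 = (1667 + (⅓)*(-34)*(-197)) - 3 = (1667 + 6698/3) - 3 = 11699/3 - 3 = 11690/3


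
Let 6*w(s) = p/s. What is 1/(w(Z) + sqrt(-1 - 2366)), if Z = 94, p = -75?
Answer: -4700/83659873 - 106032*I*sqrt(263)/83659873 ≈ -5.618e-5 - 0.020554*I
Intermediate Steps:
w(s) = -25/(2*s) (w(s) = (-75/s)/6 = -25/(2*s))
1/(w(Z) + sqrt(-1 - 2366)) = 1/(-25/2/94 + sqrt(-1 - 2366)) = 1/(-25/2*1/94 + sqrt(-2367)) = 1/(-25/188 + 3*I*sqrt(263))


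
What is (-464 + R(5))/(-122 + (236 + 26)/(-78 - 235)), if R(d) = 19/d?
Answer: 240071/64080 ≈ 3.7464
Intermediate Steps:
(-464 + R(5))/(-122 + (236 + 26)/(-78 - 235)) = (-464 + 19/5)/(-122 + (236 + 26)/(-78 - 235)) = (-464 + 19*(1/5))/(-122 + 262/(-313)) = (-464 + 19/5)/(-122 + 262*(-1/313)) = -2301/(5*(-122 - 262/313)) = -2301/(5*(-38448/313)) = -2301/5*(-313/38448) = 240071/64080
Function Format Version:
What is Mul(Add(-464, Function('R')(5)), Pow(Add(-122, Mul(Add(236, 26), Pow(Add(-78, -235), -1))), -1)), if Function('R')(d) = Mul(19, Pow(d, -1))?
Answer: Rational(240071, 64080) ≈ 3.7464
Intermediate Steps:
Mul(Add(-464, Function('R')(5)), Pow(Add(-122, Mul(Add(236, 26), Pow(Add(-78, -235), -1))), -1)) = Mul(Add(-464, Mul(19, Pow(5, -1))), Pow(Add(-122, Mul(Add(236, 26), Pow(Add(-78, -235), -1))), -1)) = Mul(Add(-464, Mul(19, Rational(1, 5))), Pow(Add(-122, Mul(262, Pow(-313, -1))), -1)) = Mul(Add(-464, Rational(19, 5)), Pow(Add(-122, Mul(262, Rational(-1, 313))), -1)) = Mul(Rational(-2301, 5), Pow(Add(-122, Rational(-262, 313)), -1)) = Mul(Rational(-2301, 5), Pow(Rational(-38448, 313), -1)) = Mul(Rational(-2301, 5), Rational(-313, 38448)) = Rational(240071, 64080)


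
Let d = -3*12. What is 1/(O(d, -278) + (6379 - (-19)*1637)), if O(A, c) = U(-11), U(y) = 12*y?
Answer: 1/37350 ≈ 2.6774e-5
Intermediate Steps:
d = -36
O(A, c) = -132 (O(A, c) = 12*(-11) = -132)
1/(O(d, -278) + (6379 - (-19)*1637)) = 1/(-132 + (6379 - (-19)*1637)) = 1/(-132 + (6379 - 1*(-31103))) = 1/(-132 + (6379 + 31103)) = 1/(-132 + 37482) = 1/37350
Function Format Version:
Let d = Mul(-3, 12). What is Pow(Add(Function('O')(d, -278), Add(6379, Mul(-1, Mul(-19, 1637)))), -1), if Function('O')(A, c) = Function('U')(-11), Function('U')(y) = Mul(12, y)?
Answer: Rational(1, 37350) ≈ 2.6774e-5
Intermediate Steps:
d = -36
Function('O')(A, c) = -132 (Function('O')(A, c) = Mul(12, -11) = -132)
Pow(Add(Function('O')(d, -278), Add(6379, Mul(-1, Mul(-19, 1637)))), -1) = Pow(Add(-132, Add(6379, Mul(-1, Mul(-19, 1637)))), -1) = Pow(Add(-132, Add(6379, Mul(-1, -31103))), -1) = Pow(Add(-132, Add(6379, 31103)), -1) = Pow(Add(-132, 37482), -1) = Pow(37350, -1) = Rational(1, 37350)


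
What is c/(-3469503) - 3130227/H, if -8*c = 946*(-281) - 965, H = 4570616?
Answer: -5506378434419/7928882961924 ≈ -0.69447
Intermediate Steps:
c = 266791/8 (c = -(946*(-281) - 965)/8 = -(-265826 - 965)/8 = -1/8*(-266791) = 266791/8 ≈ 33349.)
c/(-3469503) - 3130227/H = (266791/8)/(-3469503) - 3130227/4570616 = (266791/8)*(-1/3469503) - 3130227*1/4570616 = -266791/27756024 - 3130227/4570616 = -5506378434419/7928882961924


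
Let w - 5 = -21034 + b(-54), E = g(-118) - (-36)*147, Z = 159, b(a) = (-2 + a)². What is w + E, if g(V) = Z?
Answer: -12442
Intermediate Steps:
g(V) = 159
E = 5451 (E = 159 - (-36)*147 = 159 - 1*(-5292) = 159 + 5292 = 5451)
w = -17893 (w = 5 + (-21034 + (-2 - 54)²) = 5 + (-21034 + (-56)²) = 5 + (-21034 + 3136) = 5 - 17898 = -17893)
w + E = -17893 + 5451 = -12442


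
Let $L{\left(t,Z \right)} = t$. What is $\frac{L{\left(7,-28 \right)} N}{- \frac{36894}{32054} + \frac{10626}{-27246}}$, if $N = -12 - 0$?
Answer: $\frac{138940977}{2548901} \approx 54.51$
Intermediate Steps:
$N = -12$ ($N = -12 + 0 = -12$)
$\frac{L{\left(7,-28 \right)} N}{- \frac{36894}{32054} + \frac{10626}{-27246}} = \frac{7 \left(-12\right)}{- \frac{36894}{32054} + \frac{10626}{-27246}} = - \frac{84}{\left(-36894\right) \frac{1}{32054} + 10626 \left(- \frac{1}{27246}\right)} = - \frac{84}{- \frac{1677}{1457} - \frac{1771}{4541}} = - \frac{84}{- \frac{10195604}{6616237}} = \left(-84\right) \left(- \frac{6616237}{10195604}\right) = \frac{138940977}{2548901}$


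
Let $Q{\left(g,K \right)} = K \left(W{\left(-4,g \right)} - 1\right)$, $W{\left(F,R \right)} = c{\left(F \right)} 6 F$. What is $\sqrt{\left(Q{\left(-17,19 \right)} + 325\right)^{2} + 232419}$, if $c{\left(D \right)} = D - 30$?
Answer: $\sqrt{250188519} \approx 15817.0$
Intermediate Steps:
$c{\left(D \right)} = -30 + D$ ($c{\left(D \right)} = D - 30 = -30 + D$)
$W{\left(F,R \right)} = F \left(-180 + 6 F\right)$ ($W{\left(F,R \right)} = \left(-30 + F\right) 6 F = \left(-180 + 6 F\right) F = F \left(-180 + 6 F\right)$)
$Q{\left(g,K \right)} = 815 K$ ($Q{\left(g,K \right)} = K \left(6 \left(-4\right) \left(-30 - 4\right) - 1\right) = K \left(6 \left(-4\right) \left(-34\right) - 1\right) = K \left(816 - 1\right) = K 815 = 815 K$)
$\sqrt{\left(Q{\left(-17,19 \right)} + 325\right)^{2} + 232419} = \sqrt{\left(815 \cdot 19 + 325\right)^{2} + 232419} = \sqrt{\left(15485 + 325\right)^{2} + 232419} = \sqrt{15810^{2} + 232419} = \sqrt{249956100 + 232419} = \sqrt{250188519}$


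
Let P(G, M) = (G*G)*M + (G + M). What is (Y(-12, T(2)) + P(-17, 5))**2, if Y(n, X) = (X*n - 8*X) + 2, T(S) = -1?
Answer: 2117025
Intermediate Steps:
P(G, M) = G + M + M*G**2 (P(G, M) = G**2*M + (G + M) = M*G**2 + (G + M) = G + M + M*G**2)
Y(n, X) = 2 - 8*X + X*n (Y(n, X) = (-8*X + X*n) + 2 = 2 - 8*X + X*n)
(Y(-12, T(2)) + P(-17, 5))**2 = ((2 - 8*(-1) - 1*(-12)) + (-17 + 5 + 5*(-17)**2))**2 = ((2 + 8 + 12) + (-17 + 5 + 5*289))**2 = (22 + (-17 + 5 + 1445))**2 = (22 + 1433)**2 = 1455**2 = 2117025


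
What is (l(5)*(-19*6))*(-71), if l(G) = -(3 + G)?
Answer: -64752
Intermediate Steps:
l(G) = -3 - G
(l(5)*(-19*6))*(-71) = ((-3 - 1*5)*(-19*6))*(-71) = ((-3 - 5)*(-114))*(-71) = -8*(-114)*(-71) = 912*(-71) = -64752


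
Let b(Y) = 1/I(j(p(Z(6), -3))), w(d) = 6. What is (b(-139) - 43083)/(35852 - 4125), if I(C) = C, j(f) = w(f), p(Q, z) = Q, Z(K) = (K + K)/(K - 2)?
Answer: -258497/190362 ≈ -1.3579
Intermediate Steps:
Z(K) = 2*K/(-2 + K) (Z(K) = (2*K)/(-2 + K) = 2*K/(-2 + K))
j(f) = 6
b(Y) = 1/6
(b(-139) - 43083)/(35852 - 4125) = (1/6 - 43083)/(35852 - 4125) = -258497/6/31727 = -258497/6*1/31727 = -258497/190362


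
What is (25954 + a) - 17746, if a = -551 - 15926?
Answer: -8269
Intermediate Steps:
a = -16477
(25954 + a) - 17746 = (25954 - 16477) - 17746 = 9477 - 17746 = -8269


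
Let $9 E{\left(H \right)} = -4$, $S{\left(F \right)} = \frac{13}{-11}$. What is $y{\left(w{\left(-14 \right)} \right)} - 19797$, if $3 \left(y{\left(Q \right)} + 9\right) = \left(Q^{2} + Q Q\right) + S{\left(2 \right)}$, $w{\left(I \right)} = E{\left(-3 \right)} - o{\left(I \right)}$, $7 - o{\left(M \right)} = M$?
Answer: $- \frac{52123013}{2673} \approx -19500.0$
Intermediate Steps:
$o{\left(M \right)} = 7 - M$
$S{\left(F \right)} = - \frac{13}{11}$ ($S{\left(F \right)} = 13 \left(- \frac{1}{11}\right) = - \frac{13}{11}$)
$E{\left(H \right)} = - \frac{4}{9}$ ($E{\left(H \right)} = \frac{1}{9} \left(-4\right) = - \frac{4}{9}$)
$w{\left(I \right)} = - \frac{67}{9} + I$ ($w{\left(I \right)} = - \frac{4}{9} - \left(7 - I\right) = - \frac{4}{9} + \left(-7 + I\right) = - \frac{67}{9} + I$)
$y{\left(Q \right)} = - \frac{310}{33} + \frac{2 Q^{2}}{3}$ ($y{\left(Q \right)} = -9 + \frac{\left(Q^{2} + Q Q\right) - \frac{13}{11}}{3} = -9 + \frac{\left(Q^{2} + Q^{2}\right) - \frac{13}{11}}{3} = -9 + \frac{2 Q^{2} - \frac{13}{11}}{3} = -9 + \frac{- \frac{13}{11} + 2 Q^{2}}{3} = -9 + \left(- \frac{13}{33} + \frac{2 Q^{2}}{3}\right) = - \frac{310}{33} + \frac{2 Q^{2}}{3}$)
$y{\left(w{\left(-14 \right)} \right)} - 19797 = \left(- \frac{310}{33} + \frac{2 \left(- \frac{67}{9} - 14\right)^{2}}{3}\right) - 19797 = \left(- \frac{310}{33} + \frac{2 \left(- \frac{193}{9}\right)^{2}}{3}\right) - 19797 = \left(- \frac{310}{33} + \frac{2}{3} \cdot \frac{37249}{81}\right) - 19797 = \left(- \frac{310}{33} + \frac{74498}{243}\right) - 19797 = \frac{794368}{2673} - 19797 = - \frac{52123013}{2673}$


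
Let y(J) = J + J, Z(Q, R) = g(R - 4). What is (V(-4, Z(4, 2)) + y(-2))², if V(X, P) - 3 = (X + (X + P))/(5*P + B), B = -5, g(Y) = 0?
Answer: 9/25 ≈ 0.36000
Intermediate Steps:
Z(Q, R) = 0
V(X, P) = 3 + (P + 2*X)/(-5 + 5*P) (V(X, P) = 3 + (X + (X + P))/(5*P - 5) = 3 + (X + (P + X))/(-5 + 5*P) = 3 + (P + 2*X)/(-5 + 5*P))
y(J) = 2*J
(V(-4, Z(4, 2)) + y(-2))² = ((-15 + 2*(-4) + 16*0)/(5*(-1 + 0)) + 2*(-2))² = ((⅕)*(-15 - 8 + 0)/(-1) - 4)² = ((⅕)*(-1)*(-23) - 4)² = (23/5 - 4)² = (⅗)² = 9/25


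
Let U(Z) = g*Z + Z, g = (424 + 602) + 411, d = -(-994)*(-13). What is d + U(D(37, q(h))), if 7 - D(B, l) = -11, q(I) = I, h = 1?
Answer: 12962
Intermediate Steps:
d = -12922 (d = -71*182 = -12922)
g = 1437 (g = 1026 + 411 = 1437)
D(B, l) = 18 (D(B, l) = 7 - 1*(-11) = 7 + 11 = 18)
U(Z) = 1438*Z (U(Z) = 1437*Z + Z = 1438*Z)
d + U(D(37, q(h))) = -12922 + 1438*18 = -12922 + 25884 = 12962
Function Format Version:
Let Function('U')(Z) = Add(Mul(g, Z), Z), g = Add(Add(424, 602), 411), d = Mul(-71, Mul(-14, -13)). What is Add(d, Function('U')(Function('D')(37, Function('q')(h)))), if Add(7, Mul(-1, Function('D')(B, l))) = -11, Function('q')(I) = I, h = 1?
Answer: 12962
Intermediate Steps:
d = -12922 (d = Mul(-71, 182) = -12922)
g = 1437 (g = Add(1026, 411) = 1437)
Function('D')(B, l) = 18 (Function('D')(B, l) = Add(7, Mul(-1, -11)) = Add(7, 11) = 18)
Function('U')(Z) = Mul(1438, Z) (Function('U')(Z) = Add(Mul(1437, Z), Z) = Mul(1438, Z))
Add(d, Function('U')(Function('D')(37, Function('q')(h)))) = Add(-12922, Mul(1438, 18)) = Add(-12922, 25884) = 12962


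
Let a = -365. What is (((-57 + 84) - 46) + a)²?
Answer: 147456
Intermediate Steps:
(((-57 + 84) - 46) + a)² = (((-57 + 84) - 46) - 365)² = ((27 - 46) - 365)² = (-19 - 365)² = (-384)² = 147456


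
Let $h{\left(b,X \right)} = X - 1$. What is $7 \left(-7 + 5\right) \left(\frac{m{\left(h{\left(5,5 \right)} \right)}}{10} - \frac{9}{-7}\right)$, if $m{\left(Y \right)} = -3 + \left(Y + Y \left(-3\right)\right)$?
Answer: $- \frac{13}{5} \approx -2.6$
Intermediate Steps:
$h{\left(b,X \right)} = -1 + X$
$m{\left(Y \right)} = -3 - 2 Y$ ($m{\left(Y \right)} = -3 + \left(Y - 3 Y\right) = -3 - 2 Y$)
$7 \left(-7 + 5\right) \left(\frac{m{\left(h{\left(5,5 \right)} \right)}}{10} - \frac{9}{-7}\right) = 7 \left(-7 + 5\right) \left(\frac{-3 - 2 \left(-1 + 5\right)}{10} - \frac{9}{-7}\right) = 7 \left(-2\right) \left(\left(-3 - 8\right) \frac{1}{10} - - \frac{9}{7}\right) = - 14 \left(\left(-3 - 8\right) \frac{1}{10} + \frac{9}{7}\right) = - 14 \left(\left(-11\right) \frac{1}{10} + \frac{9}{7}\right) = - 14 \left(- \frac{11}{10} + \frac{9}{7}\right) = \left(-14\right) \frac{13}{70} = - \frac{13}{5}$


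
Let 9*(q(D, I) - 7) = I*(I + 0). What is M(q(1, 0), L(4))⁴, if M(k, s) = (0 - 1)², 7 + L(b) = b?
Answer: 1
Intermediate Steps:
L(b) = -7 + b
q(D, I) = 7 + I²/9 (q(D, I) = 7 + (I*(I + 0))/9 = 7 + (I*I)/9 = 7 + I²/9)
M(k, s) = 1 (M(k, s) = (-1)² = 1)
M(q(1, 0), L(4))⁴ = 1⁴ = 1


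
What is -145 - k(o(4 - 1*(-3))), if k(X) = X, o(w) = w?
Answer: -152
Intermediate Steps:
-145 - k(o(4 - 1*(-3))) = -145 - (4 - 1*(-3)) = -145 - (4 + 3) = -145 - 1*7 = -145 - 7 = -152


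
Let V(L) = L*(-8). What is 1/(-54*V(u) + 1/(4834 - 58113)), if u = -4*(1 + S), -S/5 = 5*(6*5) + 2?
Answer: 53279/69878179007 ≈ 7.6246e-7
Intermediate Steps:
S = -760 (S = -5*(5*(6*5) + 2) = -5*(5*30 + 2) = -5*(150 + 2) = -5*152 = -760)
u = 3036 (u = -4*(1 - 760) = -4*(-759) = 3036)
V(L) = -8*L
1/(-54*V(u) + 1/(4834 - 58113)) = 1/(-(-432)*3036 + 1/(4834 - 58113)) = 1/(-54*(-24288) + 1/(-53279)) = 1/(1311552 - 1/53279) = 1/(69878179007/53279) = 53279/69878179007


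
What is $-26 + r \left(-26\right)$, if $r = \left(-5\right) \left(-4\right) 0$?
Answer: $-26$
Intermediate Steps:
$r = 0$ ($r = 20 \cdot 0 = 0$)
$-26 + r \left(-26\right) = -26 + 0 \left(-26\right) = -26 + 0 = -26$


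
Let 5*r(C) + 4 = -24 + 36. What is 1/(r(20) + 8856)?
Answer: 5/44288 ≈ 0.00011290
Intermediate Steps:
r(C) = 8/5 (r(C) = -⅘ + (-24 + 36)/5 = -⅘ + (⅕)*12 = -⅘ + 12/5 = 8/5)
1/(r(20) + 8856) = 1/(8/5 + 8856) = 1/(44288/5) = 5/44288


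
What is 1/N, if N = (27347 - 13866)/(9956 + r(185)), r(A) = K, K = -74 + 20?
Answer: 9902/13481 ≈ 0.73452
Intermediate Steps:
K = -54
r(A) = -54
N = 13481/9902 (N = (27347 - 13866)/(9956 - 54) = 13481/9902 ≈ 1.3614)
1/N = 1/(13481/9902) = 9902/13481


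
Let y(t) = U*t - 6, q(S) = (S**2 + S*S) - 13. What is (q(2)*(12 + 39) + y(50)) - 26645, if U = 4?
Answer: -26706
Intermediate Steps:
q(S) = -13 + 2*S**2 (q(S) = (S**2 + S**2) - 13 = 2*S**2 - 13 = -13 + 2*S**2)
y(t) = -6 + 4*t (y(t) = 4*t - 6 = -6 + 4*t)
(q(2)*(12 + 39) + y(50)) - 26645 = ((-13 + 2*2**2)*(12 + 39) + (-6 + 4*50)) - 26645 = ((-13 + 2*4)*51 + (-6 + 200)) - 26645 = ((-13 + 8)*51 + 194) - 26645 = (-5*51 + 194) - 26645 = (-255 + 194) - 26645 = -61 - 26645 = -26706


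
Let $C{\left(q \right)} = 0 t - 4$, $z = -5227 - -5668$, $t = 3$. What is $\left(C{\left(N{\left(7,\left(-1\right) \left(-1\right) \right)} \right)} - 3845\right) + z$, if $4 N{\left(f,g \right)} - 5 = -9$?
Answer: $-3408$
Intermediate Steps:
$N{\left(f,g \right)} = -1$ ($N{\left(f,g \right)} = \frac{5}{4} + \frac{1}{4} \left(-9\right) = \frac{5}{4} - \frac{9}{4} = -1$)
$z = 441$ ($z = -5227 + 5668 = 441$)
$C{\left(q \right)} = -4$ ($C{\left(q \right)} = 0 \cdot 3 - 4 = 0 - 4 = -4$)
$\left(C{\left(N{\left(7,\left(-1\right) \left(-1\right) \right)} \right)} - 3845\right) + z = \left(-4 - 3845\right) + 441 = -3849 + 441 = -3408$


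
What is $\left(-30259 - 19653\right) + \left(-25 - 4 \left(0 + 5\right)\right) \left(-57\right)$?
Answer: $-47347$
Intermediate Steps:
$\left(-30259 - 19653\right) + \left(-25 - 4 \left(0 + 5\right)\right) \left(-57\right) = -49912 + \left(-25 - 20\right) \left(-57\right) = -49912 - -2565 = -49912 + 2565 = -47347$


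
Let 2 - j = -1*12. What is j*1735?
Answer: 24290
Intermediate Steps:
j = 14 (j = 2 - (-1)*12 = 2 - 1*(-12) = 2 + 12 = 14)
j*1735 = 14*1735 = 24290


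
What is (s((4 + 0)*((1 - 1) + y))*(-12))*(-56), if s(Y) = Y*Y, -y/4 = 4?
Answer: 2752512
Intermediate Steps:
y = -16 (y = -4*4 = -16)
s(Y) = Y²
(s((4 + 0)*((1 - 1) + y))*(-12))*(-56) = (((4 + 0)*((1 - 1) - 16))²*(-12))*(-56) = ((4*(0 - 16))²*(-12))*(-56) = ((4*(-16))²*(-12))*(-56) = ((-64)²*(-12))*(-56) = (4096*(-12))*(-56) = -49152*(-56) = 2752512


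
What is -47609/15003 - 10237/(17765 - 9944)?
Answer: -19479100/4345869 ≈ -4.4822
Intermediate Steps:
-47609/15003 - 10237/(17765 - 9944) = -47609*1/15003 - 10237/7821 = -47609/15003 - 10237*1/7821 = -47609/15003 - 10237/7821 = -19479100/4345869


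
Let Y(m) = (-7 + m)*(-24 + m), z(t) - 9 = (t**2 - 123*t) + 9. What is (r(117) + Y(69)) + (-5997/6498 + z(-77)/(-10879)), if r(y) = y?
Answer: 68445155489/23563914 ≈ 2904.7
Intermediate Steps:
z(t) = 18 + t**2 - 123*t (z(t) = 9 + ((t**2 - 123*t) + 9) = 9 + (9 + t**2 - 123*t) = 18 + t**2 - 123*t)
Y(m) = (-24 + m)*(-7 + m)
(r(117) + Y(69)) + (-5997/6498 + z(-77)/(-10879)) = (117 + (168 + 69**2 - 31*69)) + (-5997/6498 + (18 + (-77)**2 - 123*(-77))/(-10879)) = (117 + (168 + 4761 - 2139)) + (-5997*1/6498 + (18 + 5929 + 9471)*(-1/10879)) = (117 + 2790) + (-1999/2166 + 15418*(-1/10879)) = 2907 + (-1999/2166 - 15418/10879) = 2907 - 55142509/23563914 = 68445155489/23563914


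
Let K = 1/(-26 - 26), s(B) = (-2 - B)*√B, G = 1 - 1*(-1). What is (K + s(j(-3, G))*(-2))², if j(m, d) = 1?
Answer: 96721/2704 ≈ 35.770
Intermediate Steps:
G = 2 (G = 1 + 1 = 2)
s(B) = √B*(-2 - B)
K = -1/52 (K = 1/(-52) = -1/52 ≈ -0.019231)
(K + s(j(-3, G))*(-2))² = (-1/52 + (√1*(-2 - 1*1))*(-2))² = (-1/52 + (1*(-2 - 1))*(-2))² = (-1/52 + (1*(-3))*(-2))² = (-1/52 - 3*(-2))² = (-1/52 + 6)² = (311/52)² = 96721/2704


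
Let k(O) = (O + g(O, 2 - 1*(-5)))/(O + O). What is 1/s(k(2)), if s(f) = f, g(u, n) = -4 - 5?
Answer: -4/7 ≈ -0.57143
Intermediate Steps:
g(u, n) = -9
k(O) = (-9 + O)/(2*O) (k(O) = (O - 9)/(O + O) = (-9 + O)/((2*O)) = (-9 + O)*(1/(2*O)) = (-9 + O)/(2*O))
1/s(k(2)) = 1/((½)*(-9 + 2)/2) = 1/((½)*(½)*(-7)) = 1/(-7/4) = -4/7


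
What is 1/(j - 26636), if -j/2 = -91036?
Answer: 1/155436 ≈ 6.4335e-6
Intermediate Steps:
j = 182072 (j = -2*(-91036) = 182072)
1/(j - 26636) = 1/(182072 - 26636) = 1/155436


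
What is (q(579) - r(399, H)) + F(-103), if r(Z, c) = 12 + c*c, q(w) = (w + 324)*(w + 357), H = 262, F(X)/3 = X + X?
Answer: 775934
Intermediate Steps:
F(X) = 6*X (F(X) = 3*(X + X) = 3*(2*X) = 6*X)
q(w) = (324 + w)*(357 + w)
r(Z, c) = 12 + c**2
(q(579) - r(399, H)) + F(-103) = ((115668 + 579**2 + 681*579) - (12 + 262**2)) + 6*(-103) = ((115668 + 335241 + 394299) - (12 + 68644)) - 618 = (845208 - 1*68656) - 618 = (845208 - 68656) - 618 = 776552 - 618 = 775934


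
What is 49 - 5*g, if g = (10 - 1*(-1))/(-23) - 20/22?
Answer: 14152/253 ≈ 55.937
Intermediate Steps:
g = -351/253 (g = (10 + 1)*(-1/23) - 20*1/22 = 11*(-1/23) - 10/11 = -11/23 - 10/11 = -351/253 ≈ -1.3874)
49 - 5*g = 49 - 5*(-351/253) = 49 + 1755/253 = 14152/253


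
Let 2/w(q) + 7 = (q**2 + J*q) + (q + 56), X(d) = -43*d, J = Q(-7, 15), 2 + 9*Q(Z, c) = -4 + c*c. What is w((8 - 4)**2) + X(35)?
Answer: -3207149/2131 ≈ -1505.0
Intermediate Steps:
Q(Z, c) = -2/3 + c**2/9 (Q(Z, c) = -2/9 + (-4 + c*c)/9 = -2/9 + (-4 + c**2)/9 = -2/9 + (-4/9 + c**2/9) = -2/3 + c**2/9)
J = 73/3 (J = -2/3 + (1/9)*15**2 = -2/3 + (1/9)*225 = -2/3 + 25 = 73/3 ≈ 24.333)
w(q) = 2/(49 + q**2 + 76*q/3) (w(q) = 2/(-7 + ((q**2 + 73*q/3) + (q + 56))) = 2/(-7 + ((q**2 + 73*q/3) + (56 + q))) = 2/(-7 + (56 + q**2 + 76*q/3)) = 2/(49 + q**2 + 76*q/3))
w((8 - 4)**2) + X(35) = 6/(147 + 3*((8 - 4)**2)**2 + 76*(8 - 4)**2) - 43*35 = 6/(147 + 3*(4**2)**2 + 76*4**2) - 1505 = 6/(147 + 3*16**2 + 76*16) - 1505 = 6/(147 + 3*256 + 1216) - 1505 = 6/(147 + 768 + 1216) - 1505 = 6/2131 - 1505 = -3207149/2131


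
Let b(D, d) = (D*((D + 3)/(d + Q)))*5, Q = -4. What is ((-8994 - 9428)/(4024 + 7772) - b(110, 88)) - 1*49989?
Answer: -349076176/6881 ≈ -50730.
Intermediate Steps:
b(D, d) = 5*D*(3 + D)/(-4 + d) (b(D, d) = (D*((D + 3)/(d - 4)))*5 = (D*((3 + D)/(-4 + d)))*5 = (D*(3 + D)/(-4 + d))*5 = 5*D*(3 + D)/(-4 + d))
((-8994 - 9428)/(4024 + 7772) - b(110, 88)) - 1*49989 = ((-8994 - 9428)/(4024 + 7772) - 5*110*(3 + 110)/(-4 + 88)) - 1*49989 = (-18422/11796 - 5*110*113/84) - 49989 = (-18422*1/11796 - 5*110*113/84) - 49989 = (-9211/5898 - 1*31075/42) - 49989 = (-9211/5898 - 31075/42) - 49989 = -5101867/6881 - 49989 = -349076176/6881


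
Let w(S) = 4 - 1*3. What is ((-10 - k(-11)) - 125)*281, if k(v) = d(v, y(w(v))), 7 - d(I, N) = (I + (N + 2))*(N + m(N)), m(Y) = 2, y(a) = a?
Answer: -46646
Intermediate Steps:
w(S) = 1 (w(S) = 4 - 3 = 1)
d(I, N) = 7 - (2 + N)*(2 + I + N) (d(I, N) = 7 - (I + (N + 2))*(N + 2) = 7 - (I + (2 + N))*(2 + N) = 7 - (2 + I + N)*(2 + N) = 7 - (2 + N)*(2 + I + N))
k(v) = -2 - 3*v (k(v) = 3 - 1*1² - 4*1 - 2*v - 1*v*1 = 3 - 1*1 - 4 - 2*v - v = 3 - 1 - 4 - 2*v - v = -2 - 3*v)
((-10 - k(-11)) - 125)*281 = ((-10 - (-2 - 3*(-11))) - 125)*281 = ((-10 - (-2 + 33)) - 125)*281 = ((-10 - 1*31) - 125)*281 = ((-10 - 31) - 125)*281 = (-41 - 125)*281 = -166*281 = -46646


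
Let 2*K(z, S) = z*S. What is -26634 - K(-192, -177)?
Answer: -43626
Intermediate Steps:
K(z, S) = S*z/2 (K(z, S) = (z*S)/2 = (S*z)/2 = S*z/2)
-26634 - K(-192, -177) = -26634 - (-177)*(-192)/2 = -26634 - 1*16992 = -26634 - 16992 = -43626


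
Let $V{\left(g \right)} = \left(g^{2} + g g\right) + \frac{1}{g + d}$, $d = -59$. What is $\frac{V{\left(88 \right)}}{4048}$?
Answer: $\frac{449153}{117392} \approx 3.8261$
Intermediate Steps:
$V{\left(g \right)} = \frac{1}{-59 + g} + 2 g^{2}$ ($V{\left(g \right)} = \left(g^{2} + g g\right) + \frac{1}{g - 59} = \left(g^{2} + g^{2}\right) + \frac{1}{-59 + g} = 2 g^{2} + \frac{1}{-59 + g} = \frac{1}{-59 + g} + 2 g^{2}$)
$\frac{V{\left(88 \right)}}{4048} = \frac{\frac{1}{-59 + 88} \left(1 - 118 \cdot 88^{2} + 2 \cdot 88^{3}\right)}{4048} = \frac{1 - 913792 + 2 \cdot 681472}{29} \cdot \frac{1}{4048} = \frac{1 - 913792 + 1362944}{29} \cdot \frac{1}{4048} = \frac{1}{29} \cdot 449153 \cdot \frac{1}{4048} = \frac{449153}{29} \cdot \frac{1}{4048} = \frac{449153}{117392}$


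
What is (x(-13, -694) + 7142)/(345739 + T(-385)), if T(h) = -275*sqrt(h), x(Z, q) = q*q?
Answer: 84494808471/59782285873 + 67206975*I*sqrt(385)/59782285873 ≈ 1.4134 + 0.022058*I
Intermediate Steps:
x(Z, q) = q**2
(x(-13, -694) + 7142)/(345739 + T(-385)) = ((-694)**2 + 7142)/(345739 - 275*I*sqrt(385)) = (481636 + 7142)/(345739 - 275*I*sqrt(385)) = 488778/(345739 - 275*I*sqrt(385))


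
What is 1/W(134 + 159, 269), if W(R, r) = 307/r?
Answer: 269/307 ≈ 0.87622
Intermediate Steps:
1/W(134 + 159, 269) = 1/(307/269) = 269/307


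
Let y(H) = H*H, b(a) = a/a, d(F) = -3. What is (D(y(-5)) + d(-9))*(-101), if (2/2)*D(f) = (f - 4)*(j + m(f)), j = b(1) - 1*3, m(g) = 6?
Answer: -8181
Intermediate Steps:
b(a) = 1
y(H) = H**2
j = -2 (j = 1 - 1*3 = 1 - 3 = -2)
D(f) = -16 + 4*f (D(f) = (f - 4)*(-2 + 6) = (-4 + f)*4 = -16 + 4*f)
(D(y(-5)) + d(-9))*(-101) = ((-16 + 4*(-5)**2) - 3)*(-101) = ((-16 + 4*25) - 3)*(-101) = ((-16 + 100) - 3)*(-101) = (84 - 3)*(-101) = 81*(-101) = -8181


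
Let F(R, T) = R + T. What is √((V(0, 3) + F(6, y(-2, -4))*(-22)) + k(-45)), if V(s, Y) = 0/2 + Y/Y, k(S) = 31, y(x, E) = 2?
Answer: 12*I ≈ 12.0*I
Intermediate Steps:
V(s, Y) = 1 (V(s, Y) = 0*(½) + 1 = 0 + 1 = 1)
√((V(0, 3) + F(6, y(-2, -4))*(-22)) + k(-45)) = √((1 + (6 + 2)*(-22)) + 31) = √((1 + 8*(-22)) + 31) = √((1 - 176) + 31) = √(-175 + 31) = √(-144) = 12*I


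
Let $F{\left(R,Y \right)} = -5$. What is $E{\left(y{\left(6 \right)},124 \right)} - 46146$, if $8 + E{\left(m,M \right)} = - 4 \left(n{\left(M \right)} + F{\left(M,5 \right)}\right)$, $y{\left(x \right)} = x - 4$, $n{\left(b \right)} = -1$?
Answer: $-46130$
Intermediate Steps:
$y{\left(x \right)} = -4 + x$ ($y{\left(x \right)} = x - 4 = -4 + x$)
$E{\left(m,M \right)} = 16$ ($E{\left(m,M \right)} = -8 - 4 \left(-1 - 5\right) = -8 - -24 = -8 + 24 = 16$)
$E{\left(y{\left(6 \right)},124 \right)} - 46146 = 16 - 46146 = -46130$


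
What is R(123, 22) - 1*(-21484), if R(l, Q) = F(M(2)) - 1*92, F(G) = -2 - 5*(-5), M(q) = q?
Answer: 21415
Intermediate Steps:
F(G) = 23 (F(G) = -2 + 25 = 23)
R(l, Q) = -69 (R(l, Q) = 23 - 1*92 = 23 - 92 = -69)
R(123, 22) - 1*(-21484) = -69 - 1*(-21484) = -69 + 21484 = 21415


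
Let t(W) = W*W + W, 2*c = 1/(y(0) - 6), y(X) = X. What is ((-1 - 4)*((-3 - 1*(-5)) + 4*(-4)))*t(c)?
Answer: -385/72 ≈ -5.3472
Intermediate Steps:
c = -1/12 (c = 1/(2*(0 - 6)) = (1/2)/(-6) = (1/2)*(-1/6) = -1/12 ≈ -0.083333)
t(W) = W + W**2 (t(W) = W**2 + W = W + W**2)
((-1 - 4)*((-3 - 1*(-5)) + 4*(-4)))*t(c) = ((-1 - 4)*((-3 - 1*(-5)) + 4*(-4)))*(-(1 - 1/12)/12) = (-5*((-3 + 5) - 16))*(-1/12*11/12) = -5*(2 - 16)*(-11/144) = -5*(-14)*(-11/144) = 70*(-11/144) = -385/72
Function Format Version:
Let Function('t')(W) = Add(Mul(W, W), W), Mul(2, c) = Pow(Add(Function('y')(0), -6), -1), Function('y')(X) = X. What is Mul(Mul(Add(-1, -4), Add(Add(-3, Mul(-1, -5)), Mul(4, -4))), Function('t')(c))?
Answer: Rational(-385, 72) ≈ -5.3472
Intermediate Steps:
c = Rational(-1, 12) (c = Mul(Rational(1, 2), Pow(Add(0, -6), -1)) = Mul(Rational(1, 2), Pow(-6, -1)) = Mul(Rational(1, 2), Rational(-1, 6)) = Rational(-1, 12) ≈ -0.083333)
Function('t')(W) = Add(W, Pow(W, 2)) (Function('t')(W) = Add(Pow(W, 2), W) = Add(W, Pow(W, 2)))
Mul(Mul(Add(-1, -4), Add(Add(-3, Mul(-1, -5)), Mul(4, -4))), Function('t')(c)) = Mul(Mul(Add(-1, -4), Add(Add(-3, Mul(-1, -5)), Mul(4, -4))), Mul(Rational(-1, 12), Add(1, Rational(-1, 12)))) = Mul(Mul(-5, Add(Add(-3, 5), -16)), Mul(Rational(-1, 12), Rational(11, 12))) = Mul(Mul(-5, Add(2, -16)), Rational(-11, 144)) = Mul(Mul(-5, -14), Rational(-11, 144)) = Mul(70, Rational(-11, 144)) = Rational(-385, 72)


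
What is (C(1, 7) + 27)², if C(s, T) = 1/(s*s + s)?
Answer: 3025/4 ≈ 756.25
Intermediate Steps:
C(s, T) = 1/(s + s²) (C(s, T) = 1/(s² + s) = 1/(s + s²))
(C(1, 7) + 27)² = (1/(1*(1 + 1)) + 27)² = (1/2 + 27)² = (1*(½) + 27)² = (½ + 27)² = (55/2)² = 3025/4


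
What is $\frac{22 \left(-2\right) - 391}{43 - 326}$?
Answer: $\frac{435}{283} \approx 1.5371$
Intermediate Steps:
$\frac{22 \left(-2\right) - 391}{43 - 326} = \frac{-44 - 391}{-283} = \left(-435\right) \left(- \frac{1}{283}\right) = \frac{435}{283}$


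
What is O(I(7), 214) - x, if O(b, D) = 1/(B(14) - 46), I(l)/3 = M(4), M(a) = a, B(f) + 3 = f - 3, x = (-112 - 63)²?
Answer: -1163751/38 ≈ -30625.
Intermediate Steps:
x = 30625 (x = (-175)² = 30625)
B(f) = -6 + f (B(f) = -3 + (f - 3) = -3 + (-3 + f) = -6 + f)
I(l) = 12 (I(l) = 3*4 = 12)
O(b, D) = -1/38 (O(b, D) = 1/((-6 + 14) - 46) = 1/(8 - 46) = 1/(-38) = -1/38)
O(I(7), 214) - x = -1/38 - 1*30625 = -1/38 - 30625 = -1163751/38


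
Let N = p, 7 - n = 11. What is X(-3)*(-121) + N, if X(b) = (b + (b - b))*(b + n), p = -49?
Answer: -2590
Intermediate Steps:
n = -4 (n = 7 - 1*11 = 7 - 11 = -4)
N = -49
X(b) = b*(-4 + b) (X(b) = (b + (b - b))*(b - 4) = (b + 0)*(-4 + b) = b*(-4 + b))
X(-3)*(-121) + N = -3*(-4 - 3)*(-121) - 49 = -3*(-7)*(-121) - 49 = 21*(-121) - 49 = -2541 - 49 = -2590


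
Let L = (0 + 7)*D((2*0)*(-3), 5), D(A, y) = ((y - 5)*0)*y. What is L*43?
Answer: 0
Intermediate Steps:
D(A, y) = 0 (D(A, y) = ((-5 + y)*0)*y = 0*y = 0)
L = 0 (L = (0 + 7)*0 = 7*0 = 0)
L*43 = 0*43 = 0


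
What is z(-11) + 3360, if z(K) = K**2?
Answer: 3481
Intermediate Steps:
z(-11) + 3360 = (-11)**2 + 3360 = 121 + 3360 = 3481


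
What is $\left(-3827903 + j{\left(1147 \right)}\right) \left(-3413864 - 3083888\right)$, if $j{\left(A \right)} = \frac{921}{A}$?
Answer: $\frac{28529054752612640}{1147} \approx 2.4873 \cdot 10^{13}$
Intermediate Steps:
$\left(-3827903 + j{\left(1147 \right)}\right) \left(-3413864 - 3083888\right) = \left(-3827903 + \frac{921}{1147}\right) \left(-3413864 - 3083888\right) = \left(-3827903 + 921 \cdot \frac{1}{1147}\right) \left(-6497752\right) = \left(-3827903 + \frac{921}{1147}\right) \left(-6497752\right) = \left(- \frac{4390603820}{1147}\right) \left(-6497752\right) = \frac{28529054752612640}{1147}$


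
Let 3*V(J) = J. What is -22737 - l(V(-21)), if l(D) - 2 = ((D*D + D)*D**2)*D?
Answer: -8333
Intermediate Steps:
V(J) = J/3
l(D) = 2 + D**3*(D + D**2) (l(D) = 2 + ((D*D + D)*D**2)*D = 2 + ((D**2 + D)*D**2)*D = 2 + ((D + D**2)*D**2)*D = 2 + (D**2*(D + D**2))*D = 2 + D**3*(D + D**2))
-22737 - l(V(-21)) = -22737 - (2 + ((1/3)*(-21))**4 + ((1/3)*(-21))**5) = -22737 - (2 + (-7)**4 + (-7)**5) = -22737 - (2 + 2401 - 16807) = -22737 - 1*(-14404) = -22737 + 14404 = -8333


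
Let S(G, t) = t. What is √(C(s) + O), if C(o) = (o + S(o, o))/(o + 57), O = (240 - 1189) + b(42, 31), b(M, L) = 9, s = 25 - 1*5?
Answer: 2*I*√1392545/77 ≈ 30.651*I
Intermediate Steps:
s = 20 (s = 25 - 5 = 20)
O = -940 (O = (240 - 1189) + 9 = -949 + 9 = -940)
C(o) = 2*o/(57 + o) (C(o) = (o + o)/(o + 57) = (2*o)/(57 + o) = 2*o/(57 + o))
√(C(s) + O) = √(2*20/(57 + 20) - 940) = √(2*20/77 - 940) = √(2*20*(1/77) - 940) = √(40/77 - 940) = √(-72340/77) = 2*I*√1392545/77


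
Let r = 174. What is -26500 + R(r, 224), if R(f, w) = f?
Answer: -26326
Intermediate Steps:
-26500 + R(r, 224) = -26500 + 174 = -26326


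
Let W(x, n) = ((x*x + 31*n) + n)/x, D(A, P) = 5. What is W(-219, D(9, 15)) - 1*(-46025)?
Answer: 10031354/219 ≈ 45805.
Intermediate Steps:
W(x, n) = (x² + 32*n)/x (W(x, n) = ((x² + 31*n) + n)/x = (x² + 32*n)/x)
W(-219, D(9, 15)) - 1*(-46025) = (-219 + 32*5/(-219)) - 1*(-46025) = (-219 + 32*5*(-1/219)) + 46025 = (-219 - 160/219) + 46025 = -48121/219 + 46025 = 10031354/219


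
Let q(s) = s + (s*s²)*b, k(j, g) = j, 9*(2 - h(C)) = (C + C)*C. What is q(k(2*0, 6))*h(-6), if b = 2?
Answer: 0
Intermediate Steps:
h(C) = 2 - 2*C²/9 (h(C) = 2 - (C + C)*C/9 = 2 - 2*C*C/9 = 2 - 2*C²/9)
q(s) = s + 2*s³ (q(s) = s + (s*s²)*2 = s + s³*2 = s + 2*s³)
q(k(2*0, 6))*h(-6) = (2*0 + 2*(2*0)³)*(2 - 2/9*(-6)²) = (0 + 2*0³)*(2 - 2/9*36) = (0 + 2*0)*(2 - 8) = (0 + 0)*(-6) = 0*(-6) = 0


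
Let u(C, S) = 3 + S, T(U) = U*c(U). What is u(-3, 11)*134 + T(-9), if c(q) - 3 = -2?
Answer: 1867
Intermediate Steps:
c(q) = 1 (c(q) = 3 - 2 = 1)
T(U) = U (T(U) = U*1 = U)
u(-3, 11)*134 + T(-9) = (3 + 11)*134 - 9 = 14*134 - 9 = 1876 - 9 = 1867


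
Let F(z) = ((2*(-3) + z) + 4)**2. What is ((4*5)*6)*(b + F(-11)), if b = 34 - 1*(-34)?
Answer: 28440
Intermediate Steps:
F(z) = (-2 + z)**2 (F(z) = ((-6 + z) + 4)**2 = (-2 + z)**2)
b = 68 (b = 34 + 34 = 68)
((4*5)*6)*(b + F(-11)) = ((4*5)*6)*(68 + (-2 - 11)**2) = (20*6)*(68 + (-13)**2) = 120*(68 + 169) = 120*237 = 28440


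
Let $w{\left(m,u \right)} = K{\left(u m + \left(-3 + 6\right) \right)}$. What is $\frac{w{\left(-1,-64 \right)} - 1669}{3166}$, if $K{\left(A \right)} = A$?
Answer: $- \frac{801}{1583} \approx -0.506$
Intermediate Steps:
$w{\left(m,u \right)} = 3 + m u$ ($w{\left(m,u \right)} = u m + \left(-3 + 6\right) = m u + 3 = 3 + m u$)
$\frac{w{\left(-1,-64 \right)} - 1669}{3166} = \frac{\left(3 - -64\right) - 1669}{3166} = \left(\left(3 + 64\right) - 1669\right) \frac{1}{3166} = \left(67 - 1669\right) \frac{1}{3166} = \left(-1602\right) \frac{1}{3166} = - \frac{801}{1583}$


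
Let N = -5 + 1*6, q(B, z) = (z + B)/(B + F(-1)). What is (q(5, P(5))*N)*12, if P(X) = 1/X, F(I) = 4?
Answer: 104/15 ≈ 6.9333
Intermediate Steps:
q(B, z) = (B + z)/(4 + B) (q(B, z) = (z + B)/(B + 4) = (B + z)/(4 + B))
N = 1 (N = -5 + 6 = 1)
(q(5, P(5))*N)*12 = (((5 + 1/5)/(4 + 5))*1)*12 = (((5 + ⅕)/9)*1)*12 = (((⅑)*(26/5))*1)*12 = ((26/45)*1)*12 = (26/45)*12 = 104/15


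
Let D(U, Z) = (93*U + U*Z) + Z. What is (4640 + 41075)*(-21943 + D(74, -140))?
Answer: -1168521115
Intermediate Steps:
D(U, Z) = Z + 93*U + U*Z
(4640 + 41075)*(-21943 + D(74, -140)) = (4640 + 41075)*(-21943 + (-140 + 93*74 + 74*(-140))) = 45715*(-21943 + (-140 + 6882 - 10360)) = 45715*(-21943 - 3618) = 45715*(-25561) = -1168521115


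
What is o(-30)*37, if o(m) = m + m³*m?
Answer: 29968890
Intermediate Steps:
o(m) = m + m⁴
o(-30)*37 = (-30 + (-30)⁴)*37 = (-30 + 810000)*37 = 809970*37 = 29968890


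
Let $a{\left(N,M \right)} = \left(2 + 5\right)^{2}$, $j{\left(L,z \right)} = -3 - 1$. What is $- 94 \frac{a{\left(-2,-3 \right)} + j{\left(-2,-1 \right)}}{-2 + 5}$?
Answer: $-1410$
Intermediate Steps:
$j{\left(L,z \right)} = -4$ ($j{\left(L,z \right)} = -3 - 1 = -4$)
$a{\left(N,M \right)} = 49$ ($a{\left(N,M \right)} = 7^{2} = 49$)
$- 94 \frac{a{\left(-2,-3 \right)} + j{\left(-2,-1 \right)}}{-2 + 5} = - 94 \frac{49 - 4}{-2 + 5} = - 94 \cdot \frac{45}{3} = - 94 \cdot 45 \cdot \frac{1}{3} = \left(-94\right) 15 = -1410$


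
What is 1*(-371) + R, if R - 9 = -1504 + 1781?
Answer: -85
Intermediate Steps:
R = 286 (R = 9 + (-1504 + 1781) = 9 + 277 = 286)
1*(-371) + R = 1*(-371) + 286 = -371 + 286 = -85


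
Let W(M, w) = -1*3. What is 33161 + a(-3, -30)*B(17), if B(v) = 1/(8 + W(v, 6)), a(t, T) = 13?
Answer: 165818/5 ≈ 33164.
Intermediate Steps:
W(M, w) = -3
B(v) = 1/5 (B(v) = 1/(8 - 3) = 1/5)
33161 + a(-3, -30)*B(17) = 33161 + 13*(1/5) = 33161 + 13/5 = 165818/5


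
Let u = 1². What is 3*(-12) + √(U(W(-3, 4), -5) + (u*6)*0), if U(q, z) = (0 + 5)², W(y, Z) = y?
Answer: -31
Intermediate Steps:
u = 1
U(q, z) = 25 (U(q, z) = 5² = 25)
3*(-12) + √(U(W(-3, 4), -5) + (u*6)*0) = 3*(-12) + √(25 + (1*6)*0) = -36 + √(25 + 6*0) = -36 + √(25 + 0) = -36 + √25 = -36 + 5 = -31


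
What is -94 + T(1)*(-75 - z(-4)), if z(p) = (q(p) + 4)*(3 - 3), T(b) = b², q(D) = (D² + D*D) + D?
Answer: -169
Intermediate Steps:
q(D) = D + 2*D² (q(D) = (D² + D²) + D = 2*D² + D = D + 2*D²)
z(p) = 0 (z(p) = (p*(1 + 2*p) + 4)*(3 - 3) = (4 + p*(1 + 2*p))*0 = 0)
-94 + T(1)*(-75 - z(-4)) = -94 + 1²*(-75 - 1*0) = -94 + 1*(-75 + 0) = -94 + 1*(-75) = -94 - 75 = -169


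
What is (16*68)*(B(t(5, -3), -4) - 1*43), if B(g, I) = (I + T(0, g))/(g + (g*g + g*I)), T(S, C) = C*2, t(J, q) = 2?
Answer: -46784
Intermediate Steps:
T(S, C) = 2*C
B(g, I) = (I + 2*g)/(g + g² + I*g) (B(g, I) = (I + 2*g)/(g + (g*g + g*I)) = (I + 2*g)/(g + (g² + I*g)) = (I + 2*g)/(g + g² + I*g))
(16*68)*(B(t(5, -3), -4) - 1*43) = (16*68)*((-4 + 2*2)/(2*(1 - 4 + 2)) - 1*43) = 1088*((½)*(-4 + 4)/(-1) - 43) = 1088*((½)*(-1)*0 - 43) = 1088*(0 - 43) = 1088*(-43) = -46784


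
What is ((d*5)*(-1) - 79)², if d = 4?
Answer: 9801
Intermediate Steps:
((d*5)*(-1) - 79)² = ((4*5)*(-1) - 79)² = (20*(-1) - 79)² = (-20 - 79)² = (-99)² = 9801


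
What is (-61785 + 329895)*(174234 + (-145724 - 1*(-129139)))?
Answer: 42267273390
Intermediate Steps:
(-61785 + 329895)*(174234 + (-145724 - 1*(-129139))) = 268110*(174234 + (-145724 + 129139)) = 268110*(174234 - 16585) = 268110*157649 = 42267273390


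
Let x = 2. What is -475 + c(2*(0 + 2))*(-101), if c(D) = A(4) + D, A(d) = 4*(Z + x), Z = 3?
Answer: -2899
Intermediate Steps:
A(d) = 20 (A(d) = 4*(3 + 2) = 4*5 = 20)
c(D) = 20 + D
-475 + c(2*(0 + 2))*(-101) = -475 + (20 + 2*(0 + 2))*(-101) = -475 + (20 + 2*2)*(-101) = -475 + (20 + 4)*(-101) = -475 + 24*(-101) = -475 - 2424 = -2899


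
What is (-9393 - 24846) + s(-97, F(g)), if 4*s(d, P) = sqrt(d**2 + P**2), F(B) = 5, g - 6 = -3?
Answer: -34239 + sqrt(9434)/4 ≈ -34215.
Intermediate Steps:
g = 3 (g = 6 - 3 = 3)
s(d, P) = sqrt(P**2 + d**2)/4 (s(d, P) = sqrt(d**2 + P**2)/4 = sqrt(P**2 + d**2)/4)
(-9393 - 24846) + s(-97, F(g)) = (-9393 - 24846) + sqrt(5**2 + (-97)**2)/4 = -34239 + sqrt(25 + 9409)/4 = -34239 + sqrt(9434)/4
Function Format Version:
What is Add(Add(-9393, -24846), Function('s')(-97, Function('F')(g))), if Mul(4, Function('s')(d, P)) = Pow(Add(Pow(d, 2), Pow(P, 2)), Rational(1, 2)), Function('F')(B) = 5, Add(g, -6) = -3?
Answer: Add(-34239, Mul(Rational(1, 4), Pow(9434, Rational(1, 2)))) ≈ -34215.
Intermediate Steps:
g = 3 (g = Add(6, -3) = 3)
Function('s')(d, P) = Mul(Rational(1, 4), Pow(Add(Pow(P, 2), Pow(d, 2)), Rational(1, 2))) (Function('s')(d, P) = Mul(Rational(1, 4), Pow(Add(Pow(d, 2), Pow(P, 2)), Rational(1, 2))) = Mul(Rational(1, 4), Pow(Add(Pow(P, 2), Pow(d, 2)), Rational(1, 2))))
Add(Add(-9393, -24846), Function('s')(-97, Function('F')(g))) = Add(Add(-9393, -24846), Mul(Rational(1, 4), Pow(Add(Pow(5, 2), Pow(-97, 2)), Rational(1, 2)))) = Add(-34239, Mul(Rational(1, 4), Pow(Add(25, 9409), Rational(1, 2)))) = Add(-34239, Mul(Rational(1, 4), Pow(9434, Rational(1, 2))))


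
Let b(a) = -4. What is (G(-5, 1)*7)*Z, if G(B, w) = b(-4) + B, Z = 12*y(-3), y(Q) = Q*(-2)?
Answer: -4536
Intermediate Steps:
y(Q) = -2*Q
Z = 72 (Z = 12*(-2*(-3)) = 12*6 = 72)
G(B, w) = -4 + B
(G(-5, 1)*7)*Z = ((-4 - 5)*7)*72 = -9*7*72 = -63*72 = -4536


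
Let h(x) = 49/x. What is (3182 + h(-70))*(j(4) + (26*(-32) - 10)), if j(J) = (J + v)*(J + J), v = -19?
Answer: -15302053/5 ≈ -3.0604e+6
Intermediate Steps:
j(J) = 2*J*(-19 + J) (j(J) = (J - 19)*(J + J) = (-19 + J)*(2*J) = 2*J*(-19 + J))
(3182 + h(-70))*(j(4) + (26*(-32) - 10)) = (3182 + 49/(-70))*(2*4*(-19 + 4) + (26*(-32) - 10)) = (3182 + 49*(-1/70))*(2*4*(-15) + (-832 - 10)) = (3182 - 7/10)*(-120 - 842) = (31813/10)*(-962) = -15302053/5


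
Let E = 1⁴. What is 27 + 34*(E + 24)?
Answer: 877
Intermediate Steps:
E = 1
27 + 34*(E + 24) = 27 + 34*(1 + 24) = 27 + 34*25 = 27 + 850 = 877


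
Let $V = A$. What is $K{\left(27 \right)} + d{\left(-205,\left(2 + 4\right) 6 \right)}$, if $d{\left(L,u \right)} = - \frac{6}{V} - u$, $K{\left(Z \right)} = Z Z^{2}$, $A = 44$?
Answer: $\frac{432231}{22} \approx 19647.0$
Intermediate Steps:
$V = 44$
$K{\left(Z \right)} = Z^{3}$
$d{\left(L,u \right)} = - \frac{3}{22} - u$ ($d{\left(L,u \right)} = - \frac{6}{44} - u = \left(-6\right) \frac{1}{44} - u = - \frac{3}{22} - u$)
$K{\left(27 \right)} + d{\left(-205,\left(2 + 4\right) 6 \right)} = 27^{3} - \left(\frac{3}{22} + \left(2 + 4\right) 6\right) = 19683 - \left(\frac{3}{22} + 6 \cdot 6\right) = 19683 - \frac{795}{22} = \frac{432231}{22}$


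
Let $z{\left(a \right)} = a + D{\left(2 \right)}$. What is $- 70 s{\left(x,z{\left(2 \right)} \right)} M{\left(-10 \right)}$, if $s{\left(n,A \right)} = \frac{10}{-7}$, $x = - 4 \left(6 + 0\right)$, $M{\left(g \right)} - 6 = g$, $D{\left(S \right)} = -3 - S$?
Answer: $-400$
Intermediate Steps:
$z{\left(a \right)} = -5 + a$ ($z{\left(a \right)} = a - 5 = -5 + a$)
$M{\left(g \right)} = 6 + g$
$x = -24$ ($x = \left(-4\right) 6 = -24$)
$s{\left(n,A \right)} = - \frac{10}{7}$ ($s{\left(n,A \right)} = 10 \left(- \frac{1}{7}\right) = - \frac{10}{7}$)
$- 70 s{\left(x,z{\left(2 \right)} \right)} M{\left(-10 \right)} = \left(-70\right) \left(- \frac{10}{7}\right) \left(6 - 10\right) = 100 \left(-4\right) = -400$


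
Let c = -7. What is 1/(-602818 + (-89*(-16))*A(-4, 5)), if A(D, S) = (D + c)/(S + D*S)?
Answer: -15/9026606 ≈ -1.6618e-6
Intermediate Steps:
A(D, S) = (-7 + D)/(S + D*S) (A(D, S) = (D - 7)/(S + D*S) = (-7 + D)/(S + D*S))
1/(-602818 + (-89*(-16))*A(-4, 5)) = 1/(-602818 + (-89*(-16))*((-7 - 4)/(5*(1 - 4)))) = 1/(-602818 + 1424*((1/5)*(-11)/(-3))) = 1/(-602818 + 1424*((1/5)*(-1/3)*(-11))) = 1/(-602818 + 1424*(11/15)) = 1/(-602818 + 15664/15) = 1/(-9026606/15) = -15/9026606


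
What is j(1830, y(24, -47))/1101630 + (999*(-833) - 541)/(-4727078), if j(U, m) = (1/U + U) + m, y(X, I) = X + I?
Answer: 847178321110729/4764854207483100 ≈ 0.17780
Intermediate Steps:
y(X, I) = I + X
j(U, m) = U + m + 1/U (j(U, m) = (U + 1/U) + m = U + m + 1/U)
j(1830, y(24, -47))/1101630 + (999*(-833) - 541)/(-4727078) = (1830 + (-47 + 24) + 1/1830)/1101630 + (999*(-833) - 541)/(-4727078) = (1830 - 23 + 1/1830)*(1/1101630) + (-832167 - 541)*(-1/4727078) = (3306811/1830)*(1/1101630) - 832708*(-1/4727078) = 3306811/2015982900 + 416354/2363539 = 847178321110729/4764854207483100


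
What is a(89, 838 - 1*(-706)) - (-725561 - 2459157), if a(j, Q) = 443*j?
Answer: 3224145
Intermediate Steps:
a(89, 838 - 1*(-706)) - (-725561 - 2459157) = 443*89 - (-725561 - 2459157) = 39427 - 1*(-3184718) = 39427 + 3184718 = 3224145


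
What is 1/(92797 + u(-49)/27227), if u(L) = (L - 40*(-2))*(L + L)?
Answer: 27227/2526580881 ≈ 1.0776e-5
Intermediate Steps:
u(L) = 2*L*(80 + L) (u(L) = (L + 80)*(2*L) = (80 + L)*(2*L) = 2*L*(80 + L))
1/(92797 + u(-49)/27227) = 1/(92797 + (2*(-49)*(80 - 49))/27227) = 1/(92797 + (2*(-49)*31)*(1/27227)) = 1/(92797 - 3038*1/27227) = 1/(92797 - 3038/27227) = 1/(2526580881/27227) = 27227/2526580881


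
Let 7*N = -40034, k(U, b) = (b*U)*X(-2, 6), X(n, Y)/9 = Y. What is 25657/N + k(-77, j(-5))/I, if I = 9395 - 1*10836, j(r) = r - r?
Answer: -179599/40034 ≈ -4.4862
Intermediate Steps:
X(n, Y) = 9*Y
j(r) = 0
k(U, b) = 54*U*b (k(U, b) = (b*U)*(9*6) = (U*b)*54 = 54*U*b)
N = -40034/7 (N = (⅐)*(-40034) = -40034/7 ≈ -5719.1)
I = -1441 (I = 9395 - 10836 = -1441)
25657/N + k(-77, j(-5))/I = 25657/(-40034/7) + (54*(-77)*0)/(-1441) = 25657*(-7/40034) + 0*(-1/1441) = -179599/40034 + 0 = -179599/40034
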